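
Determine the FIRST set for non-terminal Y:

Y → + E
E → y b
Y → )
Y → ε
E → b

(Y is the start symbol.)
To compute FIRST(Y), examine every production with Y on the left-hand side, reading each right-hand side left to right until a non-nullable symbol is reached.

From Y → + E:
  - '+' is a terminal: add '+' and stop
From Y → ):
  - ')' is a terminal: add ')' and stop
From Y → ε:
  - ε-production, so ε ∈ FIRST(Y)

Collecting: FIRST(Y) = { ')', '+', ε }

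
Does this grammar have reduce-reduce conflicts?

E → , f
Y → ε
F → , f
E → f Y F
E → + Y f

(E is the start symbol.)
No reduce-reduce conflicts

Augment with E' → E and build the canonical LR(0) collection (I0 = CLOSURE({[E' → . E]}), then GOTO on every symbol after a dot until no new states appear). It has 12 states:
  I0: { [E → . + Y f], [E → . , f], [E → . f Y F], [E' → . E] }  — shift
  I1: { [E → + . Y f], [Y → .] }  — reduce
  I2: { [E → , . f] }  — shift
  I3: { [E' → E .] }  — accept
  I4: { [E → f . Y F], [Y → .] }  — reduce
  I5: { [E → f Y . F], [F → . , f] }  — shift
  I6: { [F → , . f] }  — shift
  I7: { [E → f Y F .] }  — reduce
  I8: { [F → , f .] }  — reduce
  I9: { [E → , f .] }  — reduce
  I10: { [E → + Y . f] }  — shift
  I11: { [E → + Y f .] }  — reduce

No state contains more than one complete item.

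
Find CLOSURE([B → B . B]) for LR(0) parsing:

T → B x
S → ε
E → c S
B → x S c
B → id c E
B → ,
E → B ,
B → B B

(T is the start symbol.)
{ [B → . ,], [B → . B B], [B → . id c E], [B → . x S c], [B → B . B] }

To compute CLOSURE, for each item [A → α.Bβ] where B is a non-terminal, add [B → .γ] for all productions B → γ; repeat for the newly added items until nothing changes.

Start with: [B → B . B]
  [B → B . B] has the dot before B: add [B → . x S c], [B → . id c E], [B → . ,], [B → . B B]
No further items can be added.

CLOSURE = { [B → . ,], [B → . B B], [B → . id c E], [B → . x S c], [B → B . B] }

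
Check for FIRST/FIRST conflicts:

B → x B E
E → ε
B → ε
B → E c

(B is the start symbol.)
No FIRST/FIRST conflicts.

A FIRST/FIRST conflict occurs when two productions N → α and N → β for the same non-terminal have FIRST(α) ∩ FIRST(β) ≠ ∅ (with ε ∈ FIRST of a nullable right-hand side, so two nullable alternatives also conflict).

FIRST sets of the non-terminals at (or reachable through a nullable prefix from) the front of some alternative:
  FIRST(E) = { ε }

Productions for B:
  B → x B E: FIRST = { 'x' }
  B → ε: FIRST = { ε }
  B → E c: FIRST = { 'c' }
E has only one production, so no FIRST/FIRST conflict is possible there.

All alternatives of each non-terminal have pairwise disjoint FIRST sets.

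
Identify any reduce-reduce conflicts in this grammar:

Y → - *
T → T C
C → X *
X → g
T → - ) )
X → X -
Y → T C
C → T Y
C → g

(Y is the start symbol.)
A reduce-reduce conflict occurs when an LR(0) state has two complete items [A → α .] and [B → β .] — both call for a reduction, and with no lookahead the parser cannot choose between them.

Augment with Y' → Y and build the canonical LR(0) collection (I0 = CLOSURE({[Y' → . Y]}), then GOTO on every symbol after a dot until no new states appear). It has 17 states:
  I0: { [T → . - ) )], [T → . T C], [Y → . - *], [Y → . T C], [Y' → . Y] }  — shift
  I1: { [T → - . ) )], [Y → - . *] }  — shift
  I2: { [C → . T Y], [C → . X *], [C → . g], [T → . - ) )], [T → . T C], [T → T . C], [X → . X -], [X → . g], [Y → T . C] }  — shift
  I3: { [Y' → Y .] }  — accept
  I4: { [T → - . ) )] }  — shift
  I5: { [T → T C .], [Y → T C .] }  — 2 reduces
  I6: { [C → . T Y], [C → . X *], [C → . g], [C → T . Y], [T → . - ) )], [T → . T C], [T → T . C], [X → . X -], [X → . g], [Y → . - *], [Y → . T C] }  — shift
  I7: { [C → X . *], [X → X . -] }  — shift
  I8: { [C → g .], [X → g .] }  — 2 reduces
  I9: { [C → X * .] }  — reduce
  I10: { [X → X - .] }  — reduce
  I11: { [T → T C .] }  — reduce
  I12: { [C → . T Y], [C → . X *], [C → . g], [C → T . Y], [T → . - ) )], [T → . T C], [T → T . C], [X → . X -], [X → . g], [Y → . - *], [Y → . T C], [Y → T . C] }  — shift
  I13: { [C → T Y .] }  — reduce
  I14: { [T → - ) . )] }  — shift
  I15: { [T → - ) ) .] }  — reduce
  I16: { [Y → - * .] }  — reduce

I5 contains complete items [T → T C .], [Y → T C .] — reduce-reduce conflict.
I8 contains complete items [C → g .], [X → g .] — reduce-reduce conflict.

Answer: Yes — I5: [T → T C .] vs [Y → T C .]; I8: [C → g .] vs [X → g .]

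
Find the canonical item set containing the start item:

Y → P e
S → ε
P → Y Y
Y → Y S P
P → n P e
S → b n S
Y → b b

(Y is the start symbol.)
First, augment the grammar with Y' → Y
I₀ = CLOSURE({ [Y' → . Y] }):
  [Y' → . Y] has the dot before Y: add [Y → . P e], [Y → . Y S P], [Y → . b b]
  [Y → . P e] has the dot before P: add [P → . Y Y], [P → . n P e]
No further items can be added.

I₀ = { [P → . Y Y], [P → . n P e], [Y → . P e], [Y → . Y S P], [Y → . b b], [Y' → . Y] }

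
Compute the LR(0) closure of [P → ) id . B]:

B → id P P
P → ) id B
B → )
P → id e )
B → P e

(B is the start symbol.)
{ [B → . )], [B → . P e], [B → . id P P], [P → ) id . B], [P → . ) id B], [P → . id e )] }

Start with: [P → ) id . B]
  [P → ) id . B] has the dot before B: add [B → . id P P], [B → . )], [B → . P e]
  [B → . P e] has the dot before P: add [P → . ) id B], [P → . id e )]
No further items can be added.

CLOSURE = { [B → . )], [B → . P e], [B → . id P P], [P → ) id . B], [P → . ) id B], [P → . id e )] }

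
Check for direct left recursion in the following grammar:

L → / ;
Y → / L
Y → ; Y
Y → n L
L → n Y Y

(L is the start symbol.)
Direct left recursion occurs when N → N α for some non-terminal N (the right-hand side begins with the left-hand side itself).

L → / ;: starts with '/'
Y → / L: starts with '/'
Y → ; Y: starts with ';'
Y → n L: starts with n
L → n Y Y: starts with n

No direct left recursion found.

Answer: No direct left recursion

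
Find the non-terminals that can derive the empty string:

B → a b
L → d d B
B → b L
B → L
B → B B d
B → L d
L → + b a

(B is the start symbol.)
None

A non-terminal is nullable if it can derive ε (the empty string): either it has an ε-production, or it has a production whose right-hand side consists entirely of nullable non-terminals.

There are no ε-productions, so no non-terminal can derive ε.
No non-terminals are nullable.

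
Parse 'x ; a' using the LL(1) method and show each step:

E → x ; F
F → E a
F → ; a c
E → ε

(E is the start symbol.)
LL(1) parsing maintains a stack (initially the start symbol over $) and the input. At each step: if the stack top is a terminal, match it against the current input token; if it is a non-terminal N, replace it with the RHS of M[N, lookahead] (the unique production whose predict set contains the lookahead).

Stack is shown with the top on the left.

Stack    Input    Action
------------------------
E $      x ; a $  output E → x ; F
x ; F $  x ; a $  match 'x'
; F $    ; a $    match ';'
F $      a $      output F → E a
E a $    a $      output E → ε
a $      a $      match 'a'
$        $        accept

The string is accepted.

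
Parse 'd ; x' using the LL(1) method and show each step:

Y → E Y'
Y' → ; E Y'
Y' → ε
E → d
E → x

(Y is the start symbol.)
Stack is shown with the top on the left.

Stack     Input    Action
-------------------------
Y $       d ; x $  output Y → E Y'
E Y' $    d ; x $  output E → d
d Y' $    d ; x $  match 'd'
Y' $      ; x $    output Y' → ; E Y'
; E Y' $  ; x $    match ';'
E Y' $    x $      output E → x
x Y' $    x $      match 'x'
Y' $      $        output Y' → ε
$         $        accept

The string is accepted.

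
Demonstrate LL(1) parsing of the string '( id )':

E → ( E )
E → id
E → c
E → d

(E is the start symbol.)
Stack is shown with the top on the left.

Stack    Input     Action
-------------------------
E $      ( id ) $  output E → ( E )
( E ) $  ( id ) $  match '('
E ) $    id ) $    output E → id
id ) $   id ) $    match 'id'
) $      ) $       match ')'
$        $         accept

The string is accepted.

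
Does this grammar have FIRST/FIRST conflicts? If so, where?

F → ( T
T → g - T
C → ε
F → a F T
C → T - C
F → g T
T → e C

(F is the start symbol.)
A FIRST/FIRST conflict occurs when two productions N → α and N → β for the same non-terminal have FIRST(α) ∩ FIRST(β) ≠ ∅ (with ε ∈ FIRST of a nullable right-hand side, so two nullable alternatives also conflict).

FIRST sets of the non-terminals at (or reachable through a nullable prefix from) the front of some alternative:
  FIRST(T) = { 'e', 'g' }

Productions for F:
  F → ( T: FIRST = { '(' }
  F → a F T: FIRST = { 'a' }
  F → g T: FIRST = { 'g' }
Productions for T:
  T → g - T: FIRST = { 'g' }
  T → e C: FIRST = { 'e' }
Productions for C:
  C → ε: FIRST = { ε }
  C → T - C: FIRST = { 'e', 'g' }

All alternatives of each non-terminal have pairwise disjoint FIRST sets.

Answer: No FIRST/FIRST conflicts.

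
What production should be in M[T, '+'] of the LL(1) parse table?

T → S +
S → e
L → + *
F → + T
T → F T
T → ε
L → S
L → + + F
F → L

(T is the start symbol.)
To find M[T, '+'], we find productions for T where '+' is in the predict set (PREDICT(N → α) = (FIRST(α) \ {ε}) ∪ (FOLLOW(N) if α ⇒* ε)).

Relevant sets:
  FIRST(S) = { 'e' }
  FIRST(F) = { '+', 'e' }
  FOLLOW(T) = { $, '+', 'e' }

T → S +: PREDICT = { 'e' }
T → F T: PREDICT = { '+', 'e' }
  '+' is in predict set, so this production goes in M[T, '+']
T → ε: PREDICT = { $, '+', 'e' }
  '+' is in predict set, so this production goes in M[T, '+']

M[T, '+'] = T → F T, T → ε  (a multiply-defined cell — the grammar is not LL(1))

Answer: T → F T, T → ε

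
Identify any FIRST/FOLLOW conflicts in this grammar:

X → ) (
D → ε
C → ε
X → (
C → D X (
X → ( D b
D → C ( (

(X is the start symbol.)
A FIRST/FOLLOW conflict occurs when a non-terminal N has a nullable alternative N → β (β ⇒* ε) and another alternative N → α with FIRST(α) ∩ FOLLOW(N) ≠ ∅: on such a lookahead the parser cannot decide between expanding α and letting N vanish via β.

Nullable non-terminals: C, D.
FIRST sets used below: FIRST(D) = { '(', ')', ε }, FIRST(X) = { '(', ')' }, FIRST(C) = { '(', ')', ε }

C: nullable alternative(s) C → ε; FOLLOW(C) = { '(' }
  C → ε: FIRST \ {ε} = { } — this is the only nullable alternative, skip
  C → D X (: FIRST \ {ε} = { '(', ')' } — overlaps FOLLOW(C) on { '(' }: CONFLICT

D: nullable alternative(s) D → ε; FOLLOW(D) = { '(', ')', 'b' }
  D → ε: FIRST \ {ε} = { } — this is the only nullable alternative, skip
  D → C ( (: FIRST \ {ε} = { '(', ')' } — overlaps FOLLOW(D) on { '(', ')' }: CONFLICT

X has no nullable alternative, so no FIRST/FOLLOW check is needed there.

So the grammar has 2 FIRST/FOLLOW conflicts (marked CONFLICT above).

Answer: Yes. D → C '(' '(' with FOLLOW(D) on { '(', ')' }; C → D X '(' with FOLLOW(C) on { '(' }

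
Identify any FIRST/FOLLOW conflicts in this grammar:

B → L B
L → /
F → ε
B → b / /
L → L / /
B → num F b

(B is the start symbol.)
Nullable non-terminals: F.
F has a nullable alternative but only one production, so nothing to check.

B, L have no nullable alternative, so no FIRST/FOLLOW check is needed there.

No FIRST/FOLLOW conflicts found.

Answer: No FIRST/FOLLOW conflicts.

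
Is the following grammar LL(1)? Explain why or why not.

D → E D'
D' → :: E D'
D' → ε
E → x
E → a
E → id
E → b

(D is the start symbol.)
Yes, the grammar is LL(1).

A grammar is LL(1) if for each non-terminal N with multiple productions, the predict sets of those productions are pairwise disjoint, where PREDICT(N → α) = (FIRST(α) \ {ε}) ∪ (FOLLOW(N) if α ⇒* ε).

Relevant sets:
  FOLLOW(D') = { $ }

For D':
  PREDICT(D' → :: E D') = { '::' }
  PREDICT(D' → ε) = { $ }
For E:
  PREDICT(E → x) = { 'x' }
  PREDICT(E → a) = { 'a' }
  PREDICT(E → id) = { 'id' }
  PREDICT(E → b) = { 'b' }
D has a single production, so nothing to check there.

All predict sets are disjoint. The grammar IS LL(1).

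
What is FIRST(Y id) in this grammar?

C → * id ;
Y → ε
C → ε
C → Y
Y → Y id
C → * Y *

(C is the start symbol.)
FIRST sets of the non-terminals involved (from the grammar, by fixed-point iteration):
  FIRST(Y) = { 'id', ε }

To compute FIRST(Y id), process the symbols left to right:
Symbol Y is a non-terminal. Add FIRST(Y) \ {ε} = { 'id' }
Y is nullable (ε ∈ FIRST(Y)), continue to the next symbol.
Symbol id is a terminal. Add 'id' and stop.
FIRST(Y id) = { 'id' }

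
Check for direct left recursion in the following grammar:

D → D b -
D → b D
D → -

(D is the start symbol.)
Direct left recursion occurs when N → N α for some non-terminal N (the right-hand side begins with the left-hand side itself).

D → D b -: LEFT RECURSIVE (starts with D)
D → b D: starts with b
D → -: starts with '-'

The grammar has direct left recursion on: D.

Answer: Yes, D is left-recursive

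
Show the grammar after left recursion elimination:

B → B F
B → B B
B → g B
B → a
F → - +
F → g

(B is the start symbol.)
B → g B B'
B → a B'
B' → F B'
B' → B B'
B' → ε
F → - +
F → g

B is directly left-recursive. The standard transformation for
  A → A α₁ | ... | A α_m | β₁ | ... | β_n
is
  A  → β₁ A' | ... | β_n A'
  A' → α₁ A' | ... | α_m A' | ε

B → g B becomes B → g B B'
B → a becomes B → a B'
B → B F becomes B' → F B'
B → B B becomes B' → B B'
Add B' → ε

Productions for other non-terminals are unchanged:
  F → - +
  F → g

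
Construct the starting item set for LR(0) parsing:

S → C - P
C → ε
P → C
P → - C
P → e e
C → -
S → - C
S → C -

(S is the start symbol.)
{ [C → . -], [C → .], [S → . - C], [S → . C - P], [S → . C -], [S' → . S] }

First, augment the grammar with S' → S
I₀ = CLOSURE({ [S' → . S] }):
  [S' → . S] has the dot before S: add [S → . C - P], [S → . - C], [S → . C -]
  [S → . C - P] has the dot before C: add [C → .], [C → . -]
No further items can be added.

I₀ = { [C → . -], [C → .], [S → . - C], [S → . C - P], [S → . C -], [S' → . S] }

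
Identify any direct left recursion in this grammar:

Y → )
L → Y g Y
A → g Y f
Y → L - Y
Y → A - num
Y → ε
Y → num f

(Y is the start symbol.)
No direct left recursion

Y → ): starts with ')'
L → Y g Y: starts with Y
A → g Y f: starts with g
Y → L - Y: starts with L
Y → A - num: starts with A
Y → ε: starts with ε
Y → num f: starts with num

No direct left recursion found.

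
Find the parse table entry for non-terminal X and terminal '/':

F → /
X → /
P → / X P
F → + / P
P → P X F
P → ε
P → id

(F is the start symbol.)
To find M[X, '/'], we find productions for X where '/' is in the predict set (PREDICT(N → α) = (FIRST(α) \ {ε}) ∪ (FOLLOW(N) if α ⇒* ε)).

X → /: PREDICT = { '/' }
  '/' is in predict set, so this production goes in M[X, '/']

M[X, '/'] = X → /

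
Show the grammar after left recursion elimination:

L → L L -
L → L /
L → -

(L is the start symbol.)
L is directly left-recursive. The standard transformation for
  A → A α₁ | ... | A α_m | β₁ | ... | β_n
is
  A  → β₁ A' | ... | β_n A'
  A' → α₁ A' | ... | α_m A' | ε

L → - becomes L → - L'
L → L L - becomes L' → L - L'
L → L / becomes L' → / L'
Add L' → ε

Resulting grammar:
L → - L'
L' → L - L'
L' → / L'
L' → ε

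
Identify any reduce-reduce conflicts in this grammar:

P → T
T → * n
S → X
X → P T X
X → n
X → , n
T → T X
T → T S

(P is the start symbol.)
Yes — I7: [S → X .] vs [T → T X .]; I10: [S → X .] vs [T → T X .]

A reduce-reduce conflict occurs when an LR(0) state has two complete items [A → α .] and [B → β .] — both call for a reduction, and with no lookahead the parser cannot choose between them.

Augment with P' → P and build the canonical LR(0) collection (I0 = CLOSURE({[P' → . P]}), then GOTO on every symbol after a dot until no new states appear). It has 13 states:
  I0: { [P → . T], [P' → . P], [T → . * n], [T → . T S], [T → . T X] }  — shift
  I1: { [T → * . n] }  — shift
  I2: { [P' → P .] }  — accept
  I3: { [P → . T], [P → T .], [S → . X], [T → . * n], [T → . T S], [T → . T X], [T → T . S], [T → T . X], [X → . , n], [X → . P T X], [X → . n] }  — shift, reduce
  I4: { [X → , . n] }  — shift
  I5: { [T → . * n], [T → . T S], [T → . T X], [X → P . T X] }  — shift
  I6: { [T → T S .] }  — reduce
  I7: { [S → X .], [T → T X .] }  — 2 reduces
  I8: { [X → n .] }  — reduce
  I9: { [P → . T], [S → . X], [T → . * n], [T → . T S], [T → . T X], [T → T . S], [T → T . X], [X → . , n], [X → . P T X], [X → . n], [X → P T . X] }  — shift
  I10: { [S → X .], [T → T X .], [X → P T X .] }  — 3 reduces
  I11: { [X → , n .] }  — reduce
  I12: { [T → * n .] }  — reduce

I7 contains complete items [S → X .], [T → T X .] — reduce-reduce conflict.
I10 contains complete items [S → X .], [T → T X .], [X → P T X .] — reduce-reduce conflict.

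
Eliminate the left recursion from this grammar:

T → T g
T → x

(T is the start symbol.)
T → x T'
T' → g T'
T' → ε

T is directly left-recursive. The standard transformation for
  A → A α₁ | ... | A α_m | β₁ | ... | β_n
is
  A  → β₁ A' | ... | β_n A'
  A' → α₁ A' | ... | α_m A' | ε

T → x becomes T → x T'
T → T g becomes T' → g T'
Add T' → ε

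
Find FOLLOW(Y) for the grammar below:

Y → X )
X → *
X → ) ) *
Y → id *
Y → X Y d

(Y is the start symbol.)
{ $, 'd' }

To compute FOLLOW(Y), find every occurrence of Y on a right-hand side N → α Y β: add FIRST(β) \ {ε}, and if β is empty or nullable also add FOLLOW(N). Iterate to a fixed point.

Y is the start symbol, so $ ∈ FOLLOW(Y).
In Y → X Y d: Y is followed by d, add FIRST(d) \ {ε} = { 'd' }

Taking the union: FOLLOW(Y) = { $, 'd' }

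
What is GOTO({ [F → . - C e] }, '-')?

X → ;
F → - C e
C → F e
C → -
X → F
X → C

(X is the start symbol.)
{ [C → . -], [C → . F e], [F → - . C e], [F → . - C e] }

GOTO(I, '-') = CLOSURE({ [A → αX.β] : [A → α.Xβ] ∈ I, X = '-' })

Items with dot before '-', with the dot advanced:
  [F → . - C e] → [F → - . C e]
Closure of the advanced items:
  [F → - . C e] has the dot before C: add [C → . F e], [C → . -]
  [C → . F e] has the dot before F: add [F → . - C e]

GOTO = { [C → . -], [C → . F e], [F → - . C e], [F → . - C e] }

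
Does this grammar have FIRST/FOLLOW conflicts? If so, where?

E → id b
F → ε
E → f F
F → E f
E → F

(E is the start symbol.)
Yes. E → f F with FOLLOW(E) on { 'f' }; F → E f with FOLLOW(F) on { 'f' }

A FIRST/FOLLOW conflict occurs when a non-terminal N has a nullable alternative N → β (β ⇒* ε) and another alternative N → α with FIRST(α) ∩ FOLLOW(N) ≠ ∅: on such a lookahead the parser cannot decide between expanding α and letting N vanish via β.

Nullable non-terminals: E, F.
FIRST sets used below: FIRST(F) = { 'f', 'id', ε }, FIRST(E) = { 'f', 'id', ε }

E: nullable alternative(s) E → F; FOLLOW(E) = { $, 'f' }
  E → id b: FIRST \ {ε} = { 'id' } — disjoint from FOLLOW(E)
  E → f F: FIRST \ {ε} = { 'f' } — overlaps FOLLOW(E) on { 'f' }: CONFLICT
  E → F: FIRST \ {ε} = { 'f', 'id' } — this is the only nullable alternative, skip

F: nullable alternative(s) F → ε; FOLLOW(F) = { $, 'f' }
  F → ε: FIRST \ {ε} = { } — this is the only nullable alternative, skip
  F → E f: FIRST \ {ε} = { 'f', 'id' } — overlaps FOLLOW(F) on { 'f' }: CONFLICT

So the grammar has 2 FIRST/FOLLOW conflicts (marked CONFLICT above).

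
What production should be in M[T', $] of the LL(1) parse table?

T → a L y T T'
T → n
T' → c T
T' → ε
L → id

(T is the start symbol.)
To find M[T', $], we find productions for T' where $ is in the predict set (PREDICT(N → α) = (FIRST(α) \ {ε}) ∪ (FOLLOW(N) if α ⇒* ε)).

Relevant sets:
  FOLLOW(T') = { $, 'c' }

T' → c T: PREDICT = { 'c' }
T' → ε: PREDICT = { $, 'c' }
  $ is in predict set, so this production goes in M[T', $]

M[T', $] = T' → ε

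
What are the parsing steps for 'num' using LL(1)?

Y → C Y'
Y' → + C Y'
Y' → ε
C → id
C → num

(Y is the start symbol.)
Stack is shown with the top on the left.

Stack     Input  Action
-----------------------
Y $       num $  output Y → C Y'
C Y' $    num $  output C → num
num Y' $  num $  match 'num'
Y' $      $      output Y' → ε
$         $      accept

The string is accepted.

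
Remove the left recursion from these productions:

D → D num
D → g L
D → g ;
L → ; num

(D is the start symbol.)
D is directly left-recursive. The standard transformation for
  A → A α₁ | ... | A α_m | β₁ | ... | β_n
is
  A  → β₁ A' | ... | β_n A'
  A' → α₁ A' | ... | α_m A' | ε

D → g L becomes D → g L D'
D → g ; becomes D → g ; D'
D → D num becomes D' → num D'
Add D' → ε

Productions for other non-terminals are unchanged:
  L → ; num

Resulting grammar:
D → g L D'
D → g ; D'
D' → num D'
D' → ε
L → ; num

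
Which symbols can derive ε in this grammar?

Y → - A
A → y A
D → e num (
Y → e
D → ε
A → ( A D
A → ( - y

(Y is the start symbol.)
ε-productions: D → ε
So D is immediately nullable.
No further non-terminal can be added: every production for the remaining non-terminals contains a terminal or a non-nullable non-terminal.
Nullable = { 'D' }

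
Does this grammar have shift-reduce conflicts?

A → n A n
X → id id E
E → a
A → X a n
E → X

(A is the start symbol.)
A shift-reduce conflict occurs when an LR(0) state has both:
  - a complete (reduce) item [A → α .] (dot at the end), and
  - a shift item [B → β . c γ] (dot before a terminal).

Augment with A' → A and build the canonical LR(0) collection (I0 = CLOSURE({[A' → . A]}), then GOTO on every symbol after a dot until no new states appear). It has 13 states:
  I0: { [A → . X a n], [A → . n A n], [A' → . A], [X → . id id E] }  — shift
  I1: { [A' → A .] }  — accept
  I2: { [A → X . a n] }  — shift
  I3: { [X → id . id E] }  — shift
  I4: { [A → . X a n], [A → . n A n], [A → n . A n], [X → . id id E] }  — shift
  I5: { [A → n A . n] }  — shift
  I6: { [A → n A n .] }  — reduce
  I7: { [E → . X], [E → . a], [X → . id id E], [X → id id . E] }  — shift
  I8: { [X → id id E .] }  — reduce
  I9: { [E → X .] }  — reduce
  I10: { [E → a .] }  — reduce
  I11: { [A → X a . n] }  — shift
  I12: { [A → X a n .] }  — reduce

No state contains both a complete item and a shift item.

Answer: No shift-reduce conflicts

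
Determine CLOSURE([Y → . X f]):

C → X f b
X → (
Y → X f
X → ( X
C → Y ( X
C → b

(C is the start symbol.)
{ [X → . ( X], [X → . (], [Y → . X f] }

To compute CLOSURE, for each item [A → α.Bβ] where B is a non-terminal, add [B → .γ] for all productions B → γ; repeat for the newly added items until nothing changes.

Start with: [Y → . X f]
  [Y → . X f] has the dot before X: add [X → . (], [X → . ( X]
No further items can be added.

CLOSURE = { [X → . ( X], [X → . (], [Y → . X f] }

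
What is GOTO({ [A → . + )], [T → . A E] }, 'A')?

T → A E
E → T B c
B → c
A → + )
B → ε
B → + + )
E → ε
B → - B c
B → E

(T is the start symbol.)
GOTO(I, 'A') = CLOSURE({ [A → αX.β] : [A → α.Xβ] ∈ I, X = 'A' })

Items with dot before 'A', with the dot advanced:
  [T → . A E] → [T → A . E]
Closure of the advanced items:
  [T → A . E] has the dot before E: add [E → . T B c], [E → .]
  [E → . T B c] has the dot before T: add [T → . A E]
  [T → . A E] has the dot before A: add [A → . + )]

GOTO = { [A → . + )], [E → . T B c], [E → .], [T → . A E], [T → A . E] }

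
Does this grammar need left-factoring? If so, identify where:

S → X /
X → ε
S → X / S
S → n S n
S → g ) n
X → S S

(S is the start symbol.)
Left-factoring is needed when two productions for the same non-terminal
share a common prefix on the right-hand side.

Productions for S:
  S → X /
  S → X / S
  S → n S n
  S → g ) n
Productions for X:
  X → ε
  X → S S

Found common prefix 'X /' in productions for S

Answer: Yes, S has productions with common prefix 'X /'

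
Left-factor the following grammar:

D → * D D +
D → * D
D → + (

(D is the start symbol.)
Left-factoring transforms A → αβ₁ | αβ₂ into A → αA' and A' → β₁ | β₂
(α is the longest common prefix among the alternatives). Repeat until
no nonterminal has two alternatives with a common prefix.

Round 1: D has alternatives sharing prefix '* D'. Introduce D': D → * D D'
  Add: D' → D +
  Add: D' → ε

No remaining common prefixes — done.

Resulting grammar:
D → * D D'
D' → D +
D' → ε
D → + (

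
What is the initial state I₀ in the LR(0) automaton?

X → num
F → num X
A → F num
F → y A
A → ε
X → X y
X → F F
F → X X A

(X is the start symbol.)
{ [F → . X X A], [F → . num X], [F → . y A], [X → . F F], [X → . X y], [X → . num], [X' → . X] }

First, augment the grammar with X' → X
I₀ = CLOSURE({ [X' → . X] }):
  [X' → . X] has the dot before X: add [X → . num], [X → . X y], [X → . F F]
  [X → . F F] has the dot before F: add [F → . num X], [F → . y A], [F → . X X A]
No further items can be added.

I₀ = { [F → . X X A], [F → . num X], [F → . y A], [X → . F F], [X → . X y], [X → . num], [X' → . X] }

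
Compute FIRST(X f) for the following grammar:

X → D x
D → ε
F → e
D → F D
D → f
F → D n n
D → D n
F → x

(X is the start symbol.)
FIRST sets of the non-terminals involved (from the grammar, by fixed-point iteration):
  FIRST(X) = { 'e', 'f', 'n', 'x' }

To compute FIRST(X f), process the symbols left to right:
Symbol X is a non-terminal. Add FIRST(X) \ {ε} = { 'e', 'f', 'n', 'x' }
X is not nullable (ε ∉ FIRST(X)), so stop here.
FIRST(X f) = { 'e', 'f', 'n', 'x' }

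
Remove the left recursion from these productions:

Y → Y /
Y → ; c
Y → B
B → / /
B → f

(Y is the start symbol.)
Y → ; c Y'
Y → B Y'
Y' → / Y'
Y' → ε
B → / /
B → f

Y is directly left-recursive. The standard transformation for
  A → A α₁ | ... | A α_m | β₁ | ... | β_n
is
  A  → β₁ A' | ... | β_n A'
  A' → α₁ A' | ... | α_m A' | ε

Y → ; c becomes Y → ; c Y'
Y → B becomes Y → B Y'
Y → Y / becomes Y' → / Y'
Add Y' → ε

Productions for other non-terminals are unchanged:
  B → / /
  B → f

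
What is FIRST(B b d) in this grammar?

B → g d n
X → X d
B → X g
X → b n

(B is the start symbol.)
FIRST sets of the non-terminals involved (from the grammar, by fixed-point iteration):
  FIRST(B) = { 'b', 'g' }

To compute FIRST(B b d), process the symbols left to right:
Symbol B is a non-terminal. Add FIRST(B) \ {ε} = { 'b', 'g' }
B is not nullable (ε ∉ FIRST(B)), so stop here.
FIRST(B b d) = { 'b', 'g' }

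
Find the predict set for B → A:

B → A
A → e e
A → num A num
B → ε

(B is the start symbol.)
PREDICT(B → A) = (FIRST(RHS) \ {ε}) ∪ (FOLLOW(B) if ε ∈ FIRST(RHS), i.e. RHS ⇒* ε)
FIRST(A) = { 'e', 'num' }
FIRST(A) = { 'e', 'num' }
ε ∉ FIRST(A), so FOLLOW(B) is not added.
PREDICT(B → A) = { 'e', 'num' }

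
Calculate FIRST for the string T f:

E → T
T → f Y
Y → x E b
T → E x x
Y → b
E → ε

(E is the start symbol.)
{ 'f', 'x' }

FIRST sets of the non-terminals involved (from the grammar, by fixed-point iteration):
  FIRST(T) = { 'f', 'x' }

To compute FIRST(T f), process the symbols left to right:
Symbol T is a non-terminal. Add FIRST(T) \ {ε} = { 'f', 'x' }
T is not nullable (ε ∉ FIRST(T)), so stop here.
FIRST(T f) = { 'f', 'x' }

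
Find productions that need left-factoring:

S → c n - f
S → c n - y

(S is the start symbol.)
Yes, S has productions with common prefix 'c n -'

Left-factoring is needed when two productions for the same non-terminal
share a common prefix on the right-hand side.

Productions for S:
  S → c n - f
  S → c n - y

Found common prefix 'c n -' in productions for S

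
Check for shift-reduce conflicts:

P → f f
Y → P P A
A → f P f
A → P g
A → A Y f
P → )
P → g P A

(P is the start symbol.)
A shift-reduce conflict occurs when an LR(0) state has both:
  - a complete (reduce) item [A → α .] (dot at the end), and
  - a shift item [B → β . c γ] (dot before a terminal).

Augment with P' → P and build the canonical LR(0) collection (I0 = CLOSURE({[P' → . P]}), then GOTO on every symbol after a dot until no new states appear). It has 19 states:
  I0: { [P → . )], [P → . f f], [P → . g P A], [P' → . P] }  — shift
  I1: { [P → ) .] }  — reduce
  I2: { [P' → P .] }  — accept
  I3: { [P → f . f] }  — shift
  I4: { [P → . )], [P → . f f], [P → . g P A], [P → g . P A] }  — shift
  I5: { [A → . A Y f], [A → . P g], [A → . f P f], [P → . )], [P → . f f], [P → . g P A], [P → g P . A] }  — shift
  I6: { [A → A . Y f], [P → . )], [P → . f f], [P → . g P A], [P → g P A .], [Y → . P P A] }  — shift, reduce
  I7: { [A → P . g] }  — shift
  I8: { [A → f . P f], [P → . )], [P → . f f], [P → . g P A], [P → f . f] }  — shift
  I9: { [A → f P . f] }  — shift
  I10: { [P → f . f], [P → f f .] }  — shift, reduce
  I11: { [P → f f .] }  — reduce
  I12: { [A → f P f .] }  — reduce
  I13: { [A → P g .] }  — reduce
  I14: { [P → . )], [P → . f f], [P → . g P A], [Y → P . P A] }  — shift
  I15: { [A → A Y . f] }  — shift
  I16: { [A → A Y f .] }  — reduce
  I17: { [A → . A Y f], [A → . P g], [A → . f P f], [P → . )], [P → . f f], [P → . g P A], [Y → P P . A] }  — shift
  I18: { [A → A . Y f], [P → . )], [P → . f f], [P → . g P A], [Y → . P P A], [Y → P P A .] }  — shift, reduce

I6 contains reduce item [P → g P A .] and shift items [P → . )], [P → . f f], [P → . g P A] — shift-reduce conflict.
I10 contains reduce item [P → f f .] and shift item [P → f . f] — shift-reduce conflict.
I18 contains reduce item [Y → P P A .] and shift items [P → . )], [P → . f f], [P → . g P A] — shift-reduce conflict.

Answer: Yes — I6: [P → g P A .] vs [P → . )]; I10: [P → f f .] vs [P → f . f]; I18: [Y → P P A .] vs [P → . )]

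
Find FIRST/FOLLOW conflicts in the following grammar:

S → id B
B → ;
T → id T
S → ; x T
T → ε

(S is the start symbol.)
A FIRST/FOLLOW conflict occurs when a non-terminal N has a nullable alternative N → β (β ⇒* ε) and another alternative N → α with FIRST(α) ∩ FOLLOW(N) ≠ ∅: on such a lookahead the parser cannot decide between expanding α and letting N vanish via β.

Nullable non-terminals: T.

T: nullable alternative(s) T → ε; FOLLOW(T) = { $ }
  T → id T: FIRST \ {ε} = { 'id' } — disjoint from FOLLOW(T)
  T → ε: FIRST \ {ε} = { } — this is the only nullable alternative, skip

B, S have no nullable alternative, so no FIRST/FOLLOW check is needed there.

No FIRST/FOLLOW conflicts found.

Answer: No FIRST/FOLLOW conflicts.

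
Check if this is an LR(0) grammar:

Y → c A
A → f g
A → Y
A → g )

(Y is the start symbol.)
A grammar is LR(0) if no state in the canonical LR(0) collection has:
  - both a shift item (dot before a terminal) and a complete item (shift-reduce conflict), or
  - two or more complete items (reduce-reduce conflict; the accept item [Y' → Y .] counts as a complete item here).

Augment with Y' → Y and build the canonical LR(0) collection (I0 = CLOSURE({[Y' → . Y]}), then GOTO on every symbol after a dot until no new states appear). It has 9 states:
  I0: { [Y → . c A], [Y' → . Y] }  — shift
  I1: { [Y' → Y .] }  — accept
  I2: { [A → . Y], [A → . f g], [A → . g )], [Y → . c A], [Y → c . A] }  — shift
  I3: { [Y → c A .] }  — reduce
  I4: { [A → Y .] }  — reduce
  I5: { [A → f . g] }  — shift
  I6: { [A → g . )] }  — shift
  I7: { [A → g ) .] }  — reduce
  I8: { [A → f g .] }  — reduce

Every state is either a pure shift/goto state or contains exactly one complete item and nothing to shift — no conflicts. The grammar is LR(0).

Answer: Yes, the grammar is LR(0)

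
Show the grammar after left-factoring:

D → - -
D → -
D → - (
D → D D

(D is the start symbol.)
D → - D'
D' → -
D' → ε
D' → (
D → D D

Left-factoring transforms A → αβ₁ | αβ₂ into A → αA' and A' → β₁ | β₂
(α is the longest common prefix among the alternatives). Repeat until
no nonterminal has two alternatives with a common prefix.

Round 1: D has alternatives sharing prefix '-'. Introduce D': D → - D'
  Add: D' → -
  Add: D' → ε
  Add: D' → (

No remaining common prefixes — done.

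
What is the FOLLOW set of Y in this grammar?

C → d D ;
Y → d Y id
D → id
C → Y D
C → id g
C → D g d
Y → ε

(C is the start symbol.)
{ 'id' }

To compute FOLLOW(Y), find every occurrence of Y on a right-hand side N → α Y β: add FIRST(β) \ {ε}, and if β is empty or nullable also add FOLLOW(N). Iterate to a fixed point.

In Y → d Y id: Y is followed by id, add FIRST(id) \ {ε} = { 'id' }
In C → Y D: Y is followed by D, add FIRST(D) \ {ε} = { 'id' }

Taking the union: FOLLOW(Y) = { 'id' }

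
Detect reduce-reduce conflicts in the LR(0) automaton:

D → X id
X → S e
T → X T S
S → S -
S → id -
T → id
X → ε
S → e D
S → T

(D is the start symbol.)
Yes — I9: [S → T .] vs [X → .]; I11: [D → X id .] vs [T → id .]

A reduce-reduce conflict occurs when an LR(0) state has two complete items [A → α .] and [B → β .] — both call for a reduction, and with no lookahead the parser cannot choose between them.

Augment with D' → D and build the canonical LR(0) collection (I0 = CLOSURE({[D' → . D]}), then GOTO on every symbol after a dot until no new states appear). It has 15 states:
  I0: { [D → . X id], [D' → . D], [S → . S -], [S → . T], [S → . e D], [S → . id -], [T → . X T S], [T → . id], [X → . S e], [X → .] }  — shift, reduce
  I1: { [D' → D .] }  — accept
  I2: { [S → S . -], [X → S . e] }  — shift
  I3: { [S → T .] }  — reduce
  I4: { [D → X . id], [S → . S -], [S → . T], [S → . e D], [S → . id -], [T → . X T S], [T → . id], [T → X . T S], [X → . S e], [X → .] }  — shift, reduce
  I5: { [D → . X id], [S → . S -], [S → . T], [S → . e D], [S → . id -], [S → e . D], [T → . X T S], [T → . id], [X → . S e], [X → .] }  — shift, reduce
  I6: { [S → id . -], [T → id .] }  — shift, reduce
  I7: { [S → id - .] }  — reduce
  I8: { [S → e D .] }  — reduce
  I9: { [S → . S -], [S → . T], [S → . e D], [S → . id -], [S → T .], [T → . X T S], [T → . id], [T → X T . S], [X → . S e], [X → .] }  — shift, 2 reduces
  I10: { [S → . S -], [S → . T], [S → . e D], [S → . id -], [T → . X T S], [T → . id], [T → X . T S], [X → . S e], [X → .] }  — shift, reduce
  I11: { [D → X id .], [S → id . -], [T → id .] }  — shift, 2 reduces
  I12: { [S → S . -], [T → X T S .], [X → S . e] }  — shift, reduce
  I13: { [S → S - .] }  — reduce
  I14: { [X → S e .] }  — reduce

I9 contains complete items [S → T .], [X → .] — reduce-reduce conflict.
I11 contains complete items [D → X id .], [T → id .] — reduce-reduce conflict.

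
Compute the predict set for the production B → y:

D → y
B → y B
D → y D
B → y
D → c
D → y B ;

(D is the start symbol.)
{ 'y' }

PREDICT(B → y) = (FIRST(RHS) \ {ε}) ∪ (FOLLOW(B) if ε ∈ FIRST(RHS), i.e. RHS ⇒* ε)
FIRST(y) = { 'y' }
ε ∉ FIRST(y), so FOLLOW(B) is not added.
PREDICT(B → y) = { 'y' }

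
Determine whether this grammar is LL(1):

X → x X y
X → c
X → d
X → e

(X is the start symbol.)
Yes, the grammar is LL(1).

A grammar is LL(1) if for each non-terminal N with multiple productions, the predict sets of those productions are pairwise disjoint, where PREDICT(N → α) = (FIRST(α) \ {ε}) ∪ (FOLLOW(N) if α ⇒* ε).

For X:
  PREDICT(X → x X y) = { 'x' }
  PREDICT(X → c) = { 'c' }
  PREDICT(X → d) = { 'd' }
  PREDICT(X → e) = { 'e' }

All predict sets are disjoint. The grammar IS LL(1).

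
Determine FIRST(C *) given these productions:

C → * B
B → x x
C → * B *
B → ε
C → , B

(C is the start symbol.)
FIRST sets of the non-terminals involved (from the grammar, by fixed-point iteration):
  FIRST(C) = { '*', ',' }

To compute FIRST(C *), process the symbols left to right:
Symbol C is a non-terminal. Add FIRST(C) \ {ε} = { '*', ',' }
C is not nullable (ε ∉ FIRST(C)), so stop here.
FIRST(C *) = { '*', ',' }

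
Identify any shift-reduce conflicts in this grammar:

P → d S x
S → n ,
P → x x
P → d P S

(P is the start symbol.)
No shift-reduce conflicts

A shift-reduce conflict occurs when an LR(0) state has both:
  - a complete (reduce) item [A → α .] (dot at the end), and
  - a shift item [B → β . c γ] (dot before a terminal).

Augment with P' → P and build the canonical LR(0) collection (I0 = CLOSURE({[P' → . P]}), then GOTO on every symbol after a dot until no new states appear). It has 11 states:
  I0: { [P → . d P S], [P → . d S x], [P → . x x], [P' → . P] }  — shift
  I1: { [P' → P .] }  — accept
  I2: { [P → . d P S], [P → . d S x], [P → . x x], [P → d . P S], [P → d . S x], [S → . n ,] }  — shift
  I3: { [P → x . x] }  — shift
  I4: { [P → x x .] }  — reduce
  I5: { [P → d P . S], [S → . n ,] }  — shift
  I6: { [P → d S . x] }  — shift
  I7: { [S → n . ,] }  — shift
  I8: { [S → n , .] }  — reduce
  I9: { [P → d S x .] }  — reduce
  I10: { [P → d P S .] }  — reduce

No state contains both a complete item and a shift item.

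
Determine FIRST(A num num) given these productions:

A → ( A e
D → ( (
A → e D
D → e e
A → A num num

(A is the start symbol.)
FIRST sets of the non-terminals involved (from the grammar, by fixed-point iteration):
  FIRST(A) = { '(', 'e' }

To compute FIRST(A num num), process the symbols left to right:
Symbol A is a non-terminal. Add FIRST(A) \ {ε} = { '(', 'e' }
A is not nullable (ε ∉ FIRST(A)), so stop here.
FIRST(A num num) = { '(', 'e' }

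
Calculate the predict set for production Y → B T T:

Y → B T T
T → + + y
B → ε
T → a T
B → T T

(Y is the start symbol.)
{ '+', 'a' }

PREDICT(Y → B T T) = (FIRST(RHS) \ {ε}) ∪ (FOLLOW(Y) if ε ∈ FIRST(RHS), i.e. RHS ⇒* ε)
FIRST(B) = { '+', 'a', ε }
FIRST(T) = { '+', 'a' }
FIRST(B T T) = { '+', 'a' }
ε ∉ FIRST(B T T), so FOLLOW(Y) is not added.
PREDICT(Y → B T T) = { '+', 'a' }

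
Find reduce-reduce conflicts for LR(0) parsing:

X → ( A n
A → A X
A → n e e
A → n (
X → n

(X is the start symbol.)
A reduce-reduce conflict occurs when an LR(0) state has two complete items [A → α .] and [B → β .] — both call for a reduction, and with no lookahead the parser cannot choose between them.

Augment with X' → X and build the canonical LR(0) collection (I0 = CLOSURE({[X' → . X]}), then GOTO on every symbol after a dot until no new states appear). It has 11 states:
  I0: { [X → . ( A n], [X → . n], [X' → . X] }  — shift
  I1: { [A → . A X], [A → . n (], [A → . n e e], [X → ( . A n] }  — shift
  I2: { [X' → X .] }  — accept
  I3: { [X → n .] }  — reduce
  I4: { [A → A . X], [X → ( A . n], [X → . ( A n], [X → . n] }  — shift
  I5: { [A → n . (], [A → n . e e] }  — shift
  I6: { [A → n ( .] }  — reduce
  I7: { [A → n e . e] }  — shift
  I8: { [A → n e e .] }  — reduce
  I9: { [A → A X .] }  — reduce
  I10: { [X → ( A n .], [X → n .] }  — 2 reduces

I10 contains complete items [X → ( A n .], [X → n .] — reduce-reduce conflict.

Answer: Yes — I10: [X → ( A n .] vs [X → n .]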